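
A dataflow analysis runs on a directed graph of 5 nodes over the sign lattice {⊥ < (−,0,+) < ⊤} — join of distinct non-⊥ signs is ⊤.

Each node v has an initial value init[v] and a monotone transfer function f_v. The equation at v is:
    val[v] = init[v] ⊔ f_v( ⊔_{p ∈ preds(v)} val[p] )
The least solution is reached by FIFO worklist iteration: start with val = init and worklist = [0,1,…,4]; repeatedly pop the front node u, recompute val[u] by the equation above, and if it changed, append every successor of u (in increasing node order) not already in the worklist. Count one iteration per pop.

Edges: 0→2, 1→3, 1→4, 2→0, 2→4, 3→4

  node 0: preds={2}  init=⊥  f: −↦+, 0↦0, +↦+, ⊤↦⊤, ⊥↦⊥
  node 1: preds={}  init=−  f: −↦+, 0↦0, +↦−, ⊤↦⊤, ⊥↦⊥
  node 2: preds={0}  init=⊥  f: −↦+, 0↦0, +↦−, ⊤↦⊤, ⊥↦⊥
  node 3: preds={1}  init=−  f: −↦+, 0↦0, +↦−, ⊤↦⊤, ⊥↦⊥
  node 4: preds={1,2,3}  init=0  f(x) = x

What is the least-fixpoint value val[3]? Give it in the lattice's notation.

Iteration log — 5 steps:
  step 1. node 0  ⊔preds=⊥  new=⊥  stable
  step 2. node 1  ⊔preds=⊥  new=−  stable
  step 3. node 2  ⊔preds=⊥  new=⊥  stable
  step 4. node 3  ⊔preds=−  new=⊤  old=−  +wl: 
  step 5. node 4  ⊔preds=⊤  new=⊤  old=0  +wl: 

Least fixpoint reached:
  node 0: ⊥
  node 1: −
  node 2: ⊥
  node 3: ⊤
  node 4: ⊤

⊤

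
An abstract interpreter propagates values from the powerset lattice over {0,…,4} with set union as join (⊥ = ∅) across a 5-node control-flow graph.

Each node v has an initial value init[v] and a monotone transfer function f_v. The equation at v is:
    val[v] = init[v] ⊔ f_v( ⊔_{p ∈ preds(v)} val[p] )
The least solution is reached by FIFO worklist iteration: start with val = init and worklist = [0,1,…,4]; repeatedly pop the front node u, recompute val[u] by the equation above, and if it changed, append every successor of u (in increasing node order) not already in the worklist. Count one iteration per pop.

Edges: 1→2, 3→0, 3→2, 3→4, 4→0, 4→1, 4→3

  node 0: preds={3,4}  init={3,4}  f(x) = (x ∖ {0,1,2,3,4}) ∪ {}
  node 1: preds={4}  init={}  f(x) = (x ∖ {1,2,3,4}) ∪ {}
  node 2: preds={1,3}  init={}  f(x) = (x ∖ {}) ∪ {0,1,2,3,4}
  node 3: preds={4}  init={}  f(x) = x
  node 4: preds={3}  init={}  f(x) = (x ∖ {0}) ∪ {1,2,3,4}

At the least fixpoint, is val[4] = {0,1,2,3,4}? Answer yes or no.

Trace (11 dequeues):
  [1] u=0 | in {} | out {3,4} | ==
  [2] u=1 | in {} | out {} | ==
  [3] u=2 | in {} | out {0,1,2,3,4} | prev {} | push {}
  [4] u=3 | in {} | out {} | ==
  [5] u=4 | in {} | out {1,2,3,4} | prev {} | push {0,1,3}
  [6] u=0 | in {1,2,3,4} | out {3,4} | ==
  [7] u=1 | in {1,2,3,4} | out {} | ==
  [8] u=3 | in {1,2,3,4} | out {1,2,3,4} | prev {} | push {0,2,4}
  [9] u=0 | in {1,2,3,4} | out {3,4} | ==
  [10] u=2 | in {1,2,3,4} | out {0,1,2,3,4} | ==
  [11] u=4 | in {1,2,3,4} | out {1,2,3,4} | ==

Converged values:
  [0] {3,4}
  [1] {}
  [2] {0,1,2,3,4}
  [3] {1,2,3,4}
  [4] {1,2,3,4}

no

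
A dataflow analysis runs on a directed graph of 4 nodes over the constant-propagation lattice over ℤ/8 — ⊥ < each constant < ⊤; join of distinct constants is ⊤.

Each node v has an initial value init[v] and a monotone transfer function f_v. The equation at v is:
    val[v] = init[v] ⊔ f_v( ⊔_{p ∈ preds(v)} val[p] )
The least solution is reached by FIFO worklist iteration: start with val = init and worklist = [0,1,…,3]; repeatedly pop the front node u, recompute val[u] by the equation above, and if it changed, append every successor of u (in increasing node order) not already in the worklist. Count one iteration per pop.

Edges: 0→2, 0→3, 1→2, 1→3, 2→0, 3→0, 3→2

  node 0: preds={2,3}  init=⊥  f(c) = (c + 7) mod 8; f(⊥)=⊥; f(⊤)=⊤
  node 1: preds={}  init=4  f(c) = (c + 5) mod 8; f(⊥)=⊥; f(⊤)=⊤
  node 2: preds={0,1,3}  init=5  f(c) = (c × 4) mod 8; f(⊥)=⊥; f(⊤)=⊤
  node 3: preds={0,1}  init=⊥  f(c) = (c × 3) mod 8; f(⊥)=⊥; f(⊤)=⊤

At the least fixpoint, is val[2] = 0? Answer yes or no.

Worklist (9 pops):
  #1 pop 0: in=5 → 4 (was ⊥); enqueue []
  #2 pop 1: in=⊥ → 4 (no change)
  #3 pop 2: in=4 → ⊤ (was 5); enqueue [0]
  #4 pop 3: in=4 → 4 (was ⊥); enqueue [2]
  #5 pop 0: in=⊤ → ⊤ (was 4); enqueue [3]
  #6 pop 2: in=⊤ → ⊤ (no change)
  #7 pop 3: in=⊤ → ⊤ (was 4); enqueue [0,2]
  #8 pop 0: in=⊤ → ⊤ (no change)
  #9 pop 2: in=⊤ → ⊤ (no change)

Fixpoint:
  val[0] = ⊤
  val[1] = 4
  val[2] = ⊤
  val[3] = ⊤

no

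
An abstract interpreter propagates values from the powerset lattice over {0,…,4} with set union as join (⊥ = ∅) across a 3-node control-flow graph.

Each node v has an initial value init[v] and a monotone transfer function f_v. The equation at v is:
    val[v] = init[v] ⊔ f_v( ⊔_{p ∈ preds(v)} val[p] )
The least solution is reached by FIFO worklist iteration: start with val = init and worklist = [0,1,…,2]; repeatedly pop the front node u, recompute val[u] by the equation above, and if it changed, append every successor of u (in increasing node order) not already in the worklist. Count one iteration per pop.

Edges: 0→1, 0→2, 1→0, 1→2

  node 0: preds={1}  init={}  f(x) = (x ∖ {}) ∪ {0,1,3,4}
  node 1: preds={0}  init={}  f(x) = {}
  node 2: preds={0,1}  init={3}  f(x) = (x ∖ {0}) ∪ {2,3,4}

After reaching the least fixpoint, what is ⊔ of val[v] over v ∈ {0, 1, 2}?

Worklist (3 pops):
  #1 pop 0: in={} → {0,1,3,4} (was {}); enqueue []
  #2 pop 1: in={0,1,3,4} → {} (no change)
  #3 pop 2: in={0,1,3,4} → {1,2,3,4} (was {3}); enqueue []

Fixpoint:
  val[0] = {0,1,3,4}
  val[1] = {}
  val[2] = {1,2,3,4}

{0,1,2,3,4}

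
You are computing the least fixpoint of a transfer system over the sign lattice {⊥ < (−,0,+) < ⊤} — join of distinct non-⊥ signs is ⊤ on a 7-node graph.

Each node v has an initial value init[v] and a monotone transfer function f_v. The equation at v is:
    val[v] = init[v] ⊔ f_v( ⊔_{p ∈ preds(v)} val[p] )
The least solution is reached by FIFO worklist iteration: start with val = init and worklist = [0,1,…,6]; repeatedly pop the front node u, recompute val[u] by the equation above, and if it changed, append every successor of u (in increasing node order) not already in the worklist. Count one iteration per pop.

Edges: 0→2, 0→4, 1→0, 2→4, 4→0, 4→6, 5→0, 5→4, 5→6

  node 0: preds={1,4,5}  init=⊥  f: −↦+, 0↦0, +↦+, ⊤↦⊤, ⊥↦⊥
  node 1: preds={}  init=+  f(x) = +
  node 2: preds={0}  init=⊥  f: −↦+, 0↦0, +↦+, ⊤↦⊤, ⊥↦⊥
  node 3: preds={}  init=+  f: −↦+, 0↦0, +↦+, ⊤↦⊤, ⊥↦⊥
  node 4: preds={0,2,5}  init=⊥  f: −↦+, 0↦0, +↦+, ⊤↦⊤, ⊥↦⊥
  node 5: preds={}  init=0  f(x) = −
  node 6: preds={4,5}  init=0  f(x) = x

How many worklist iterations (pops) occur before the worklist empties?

9

Iteration log — 9 steps:
  step 1. node 0  ⊔preds=⊤  new=⊤  old=⊥  +wl: 
  step 2. node 1  ⊔preds=⊥  new=+  stable
  step 3. node 2  ⊔preds=⊤  new=⊤  old=⊥  +wl: 
  step 4. node 3  ⊔preds=⊥  new=+  stable
  step 5. node 4  ⊔preds=⊤  new=⊤  old=⊥  +wl: 0
  step 6. node 5  ⊔preds=⊥  new=⊤  old=0  +wl: 4
  step 7. node 6  ⊔preds=⊤  new=⊤  old=0  +wl: 
  step 8. node 0  ⊔preds=⊤  new=⊤  stable
  step 9. node 4  ⊔preds=⊤  new=⊤  stable

Least fixpoint reached:
  node 0: ⊤
  node 1: +
  node 2: ⊤
  node 3: +
  node 4: ⊤
  node 5: ⊤
  node 6: ⊤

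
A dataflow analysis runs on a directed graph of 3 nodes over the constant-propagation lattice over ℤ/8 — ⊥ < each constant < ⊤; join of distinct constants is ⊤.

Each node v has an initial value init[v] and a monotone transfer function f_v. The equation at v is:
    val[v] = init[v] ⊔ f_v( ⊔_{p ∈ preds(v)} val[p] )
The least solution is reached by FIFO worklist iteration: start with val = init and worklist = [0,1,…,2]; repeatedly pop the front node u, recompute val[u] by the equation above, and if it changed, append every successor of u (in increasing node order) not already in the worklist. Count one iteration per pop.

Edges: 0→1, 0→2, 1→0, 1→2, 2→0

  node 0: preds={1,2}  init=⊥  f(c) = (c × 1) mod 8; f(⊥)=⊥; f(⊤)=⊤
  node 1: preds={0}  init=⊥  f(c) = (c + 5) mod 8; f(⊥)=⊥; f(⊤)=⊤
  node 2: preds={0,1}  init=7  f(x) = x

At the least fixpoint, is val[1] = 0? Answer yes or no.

Worklist (7 pops):
  #1 pop 0: in=7 → 7 (was ⊥); enqueue []
  #2 pop 1: in=7 → 4 (was ⊥); enqueue [0]
  #3 pop 2: in=⊤ → ⊤ (was 7); enqueue []
  #4 pop 0: in=⊤ → ⊤ (was 7); enqueue [1,2]
  #5 pop 1: in=⊤ → ⊤ (was 4); enqueue [0]
  #6 pop 2: in=⊤ → ⊤ (no change)
  #7 pop 0: in=⊤ → ⊤ (no change)

Fixpoint:
  val[0] = ⊤
  val[1] = ⊤
  val[2] = ⊤

no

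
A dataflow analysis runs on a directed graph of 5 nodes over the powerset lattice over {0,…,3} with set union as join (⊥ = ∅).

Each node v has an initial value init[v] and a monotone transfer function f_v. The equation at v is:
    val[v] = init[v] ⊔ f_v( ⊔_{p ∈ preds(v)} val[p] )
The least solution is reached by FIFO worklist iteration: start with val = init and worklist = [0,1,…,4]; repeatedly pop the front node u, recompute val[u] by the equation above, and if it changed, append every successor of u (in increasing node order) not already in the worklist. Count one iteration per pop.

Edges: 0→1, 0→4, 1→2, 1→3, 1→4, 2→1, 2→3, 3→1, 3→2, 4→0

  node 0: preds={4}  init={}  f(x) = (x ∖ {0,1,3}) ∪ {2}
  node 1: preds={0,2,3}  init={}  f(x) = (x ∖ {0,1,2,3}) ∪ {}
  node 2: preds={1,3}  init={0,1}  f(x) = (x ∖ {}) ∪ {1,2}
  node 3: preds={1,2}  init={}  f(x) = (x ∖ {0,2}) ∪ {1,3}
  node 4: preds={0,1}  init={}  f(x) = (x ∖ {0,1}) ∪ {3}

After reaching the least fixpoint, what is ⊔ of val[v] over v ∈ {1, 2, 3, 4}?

{0,1,2,3}

Iteration log — 10 steps:
  step 1. node 0  ⊔preds={}  new={2}  old={}  +wl: 
  step 2. node 1  ⊔preds={0,1,2}  new={}  stable
  step 3. node 2  ⊔preds={}  new={0,1,2}  old={0,1}  +wl: 1
  step 4. node 3  ⊔preds={0,1,2}  new={1,3}  old={}  +wl: 2
  step 5. node 4  ⊔preds={2}  new={2,3}  old={}  +wl: 0
  step 6. node 1  ⊔preds={0,1,2,3}  new={}  stable
  step 7. node 2  ⊔preds={1,3}  new={0,1,2,3}  old={0,1,2}  +wl: 1,3
  step 8. node 0  ⊔preds={2,3}  new={2}  stable
  step 9. node 1  ⊔preds={0,1,2,3}  new={}  stable
  step 10. node 3  ⊔preds={0,1,2,3}  new={1,3}  stable

Least fixpoint reached:
  node 0: {2}
  node 1: {}
  node 2: {0,1,2,3}
  node 3: {1,3}
  node 4: {2,3}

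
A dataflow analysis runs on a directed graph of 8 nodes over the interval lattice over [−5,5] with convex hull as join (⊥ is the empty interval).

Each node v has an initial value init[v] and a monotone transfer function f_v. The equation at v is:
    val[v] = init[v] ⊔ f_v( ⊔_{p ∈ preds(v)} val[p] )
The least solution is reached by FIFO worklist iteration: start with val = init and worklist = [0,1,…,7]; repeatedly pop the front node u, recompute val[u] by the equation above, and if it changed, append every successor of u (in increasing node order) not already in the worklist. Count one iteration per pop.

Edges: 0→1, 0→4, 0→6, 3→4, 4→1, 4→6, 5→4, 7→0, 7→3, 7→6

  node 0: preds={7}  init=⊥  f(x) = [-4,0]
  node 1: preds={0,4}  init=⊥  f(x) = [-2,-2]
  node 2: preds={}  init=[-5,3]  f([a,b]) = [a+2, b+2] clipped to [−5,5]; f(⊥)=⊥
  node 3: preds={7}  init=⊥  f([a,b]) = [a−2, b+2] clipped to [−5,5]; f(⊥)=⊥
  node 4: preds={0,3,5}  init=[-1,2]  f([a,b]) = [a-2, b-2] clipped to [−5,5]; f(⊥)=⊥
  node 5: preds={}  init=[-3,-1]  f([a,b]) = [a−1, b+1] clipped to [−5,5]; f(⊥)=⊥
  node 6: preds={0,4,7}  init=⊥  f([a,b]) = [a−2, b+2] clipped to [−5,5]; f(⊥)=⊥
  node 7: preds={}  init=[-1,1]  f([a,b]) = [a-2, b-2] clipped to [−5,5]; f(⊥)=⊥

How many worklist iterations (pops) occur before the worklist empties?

Iteration log — 9 steps:
  step 1. node 0  ⊔preds=[-1,1]  new=[-4,0]  old=⊥  +wl: 
  step 2. node 1  ⊔preds=[-4,2]  new=[-2,-2]  old=⊥  +wl: 
  step 3. node 2  ⊔preds=⊥  new=[-5,3]  stable
  step 4. node 3  ⊔preds=[-1,1]  new=[-3,3]  old=⊥  +wl: 
  step 5. node 4  ⊔preds=[-4,3]  new=[-5,2]  old=[-1,2]  +wl: 1
  step 6. node 5  ⊔preds=⊥  new=[-3,-1]  stable
  step 7. node 6  ⊔preds=[-5,2]  new=[-5,4]  old=⊥  +wl: 
  step 8. node 7  ⊔preds=⊥  new=[-1,1]  stable
  step 9. node 1  ⊔preds=[-5,2]  new=[-2,-2]  stable

Least fixpoint reached:
  node 0: [-4,0]
  node 1: [-2,-2]
  node 2: [-5,3]
  node 3: [-3,3]
  node 4: [-5,2]
  node 5: [-3,-1]
  node 6: [-5,4]
  node 7: [-1,1]

9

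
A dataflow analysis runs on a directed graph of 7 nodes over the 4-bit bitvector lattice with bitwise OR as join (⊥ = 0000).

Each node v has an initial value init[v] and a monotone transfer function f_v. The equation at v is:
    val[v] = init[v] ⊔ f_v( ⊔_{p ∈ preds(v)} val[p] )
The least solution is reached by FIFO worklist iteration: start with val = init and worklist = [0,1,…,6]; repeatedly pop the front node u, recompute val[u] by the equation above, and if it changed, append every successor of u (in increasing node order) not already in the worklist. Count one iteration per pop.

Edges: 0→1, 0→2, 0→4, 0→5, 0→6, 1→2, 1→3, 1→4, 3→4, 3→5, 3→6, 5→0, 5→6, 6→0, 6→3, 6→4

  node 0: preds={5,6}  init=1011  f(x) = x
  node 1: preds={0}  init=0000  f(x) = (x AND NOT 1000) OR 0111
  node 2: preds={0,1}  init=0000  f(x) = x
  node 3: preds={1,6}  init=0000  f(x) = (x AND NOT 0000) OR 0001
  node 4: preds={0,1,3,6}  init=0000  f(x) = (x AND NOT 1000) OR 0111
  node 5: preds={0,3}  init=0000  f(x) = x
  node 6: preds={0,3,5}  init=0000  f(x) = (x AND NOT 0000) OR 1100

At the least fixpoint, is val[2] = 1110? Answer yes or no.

Iteration log — 14 steps:
  step 1. node 0  ⊔preds=0000  new=1011  stable
  step 2. node 1  ⊔preds=1011  new=0111  old=0000  +wl: 
  step 3. node 2  ⊔preds=1111  new=1111  old=0000  +wl: 
  step 4. node 3  ⊔preds=0111  new=0111  old=0000  +wl: 
  step 5. node 4  ⊔preds=1111  new=0111  old=0000  +wl: 
  step 6. node 5  ⊔preds=1111  new=1111  old=0000  +wl: 0
  step 7. node 6  ⊔preds=1111  new=1111  old=0000  +wl: 3,4
  step 8. node 0  ⊔preds=1111  new=1111  old=1011  +wl: 1,2,5,6
  step 9. node 3  ⊔preds=1111  new=1111  old=0111  +wl: 
  step 10. node 4  ⊔preds=1111  new=0111  stable
  step 11. node 1  ⊔preds=1111  new=0111  stable
  step 12. node 2  ⊔preds=1111  new=1111  stable
  step 13. node 5  ⊔preds=1111  new=1111  stable
  step 14. node 6  ⊔preds=1111  new=1111  stable

Least fixpoint reached:
  node 0: 1111
  node 1: 0111
  node 2: 1111
  node 3: 1111
  node 4: 0111
  node 5: 1111
  node 6: 1111

no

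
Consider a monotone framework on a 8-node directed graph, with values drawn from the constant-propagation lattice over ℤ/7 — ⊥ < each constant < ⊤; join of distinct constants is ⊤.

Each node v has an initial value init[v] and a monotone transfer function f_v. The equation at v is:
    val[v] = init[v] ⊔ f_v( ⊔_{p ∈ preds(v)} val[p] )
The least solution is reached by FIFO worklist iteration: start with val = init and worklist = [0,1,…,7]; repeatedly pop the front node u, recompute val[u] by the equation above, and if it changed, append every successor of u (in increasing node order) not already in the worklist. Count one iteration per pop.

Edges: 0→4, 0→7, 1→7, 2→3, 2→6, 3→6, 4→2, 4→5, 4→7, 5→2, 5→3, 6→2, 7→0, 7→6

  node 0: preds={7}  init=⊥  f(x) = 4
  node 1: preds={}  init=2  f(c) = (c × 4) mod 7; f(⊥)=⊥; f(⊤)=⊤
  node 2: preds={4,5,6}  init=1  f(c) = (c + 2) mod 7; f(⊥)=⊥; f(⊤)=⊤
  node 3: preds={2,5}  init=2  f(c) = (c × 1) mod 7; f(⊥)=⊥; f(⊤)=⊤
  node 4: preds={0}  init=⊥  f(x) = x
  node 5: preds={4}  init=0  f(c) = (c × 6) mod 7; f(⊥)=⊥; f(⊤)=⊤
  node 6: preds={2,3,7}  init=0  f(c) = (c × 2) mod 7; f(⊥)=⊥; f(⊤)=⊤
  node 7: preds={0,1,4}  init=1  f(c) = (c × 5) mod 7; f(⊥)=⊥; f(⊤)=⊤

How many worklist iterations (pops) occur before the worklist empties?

Trace (12 dequeues):
  [1] u=0 | in 1 | out 4 | prev ⊥ | push {}
  [2] u=1 | in ⊥ | out 2 | ==
  [3] u=2 | in 0 | out ⊤ | prev 1 | push {}
  [4] u=3 | in ⊤ | out ⊤ | prev 2 | push {}
  [5] u=4 | in 4 | out 4 | prev ⊥ | push {2}
  [6] u=5 | in 4 | out ⊤ | prev 0 | push {3}
  [7] u=6 | in ⊤ | out ⊤ | prev 0 | push {}
  [8] u=7 | in ⊤ | out ⊤ | prev 1 | push {0,6}
  [9] u=2 | in ⊤ | out ⊤ | ==
  [10] u=3 | in ⊤ | out ⊤ | ==
  [11] u=0 | in ⊤ | out 4 | ==
  [12] u=6 | in ⊤ | out ⊤ | ==

Converged values:
  [0] 4
  [1] 2
  [2] ⊤
  [3] ⊤
  [4] 4
  [5] ⊤
  [6] ⊤
  [7] ⊤

12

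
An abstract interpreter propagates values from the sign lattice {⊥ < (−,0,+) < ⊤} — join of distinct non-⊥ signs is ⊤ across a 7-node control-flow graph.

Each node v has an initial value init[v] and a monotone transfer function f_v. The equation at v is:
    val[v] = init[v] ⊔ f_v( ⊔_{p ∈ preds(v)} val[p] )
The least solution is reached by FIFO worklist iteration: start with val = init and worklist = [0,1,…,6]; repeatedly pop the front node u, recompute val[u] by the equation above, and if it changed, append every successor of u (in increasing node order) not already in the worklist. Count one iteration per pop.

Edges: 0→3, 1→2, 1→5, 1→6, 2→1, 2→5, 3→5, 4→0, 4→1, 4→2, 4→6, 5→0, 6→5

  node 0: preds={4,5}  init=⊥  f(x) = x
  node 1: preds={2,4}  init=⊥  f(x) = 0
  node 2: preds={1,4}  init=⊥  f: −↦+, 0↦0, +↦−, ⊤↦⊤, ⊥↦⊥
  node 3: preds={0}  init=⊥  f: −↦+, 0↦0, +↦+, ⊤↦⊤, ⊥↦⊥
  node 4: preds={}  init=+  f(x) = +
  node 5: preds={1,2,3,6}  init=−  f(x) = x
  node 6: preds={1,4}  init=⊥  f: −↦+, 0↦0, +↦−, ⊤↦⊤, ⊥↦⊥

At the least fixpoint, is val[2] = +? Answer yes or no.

Trace (10 dequeues):
  [1] u=0 | in ⊤ | out ⊤ | prev ⊥ | push {}
  [2] u=1 | in + | out 0 | prev ⊥ | push {}
  [3] u=2 | in ⊤ | out ⊤ | prev ⊥ | push {1}
  [4] u=3 | in ⊤ | out ⊤ | prev ⊥ | push {}
  [5] u=4 | in ⊥ | out + | ==
  [6] u=5 | in ⊤ | out ⊤ | prev − | push {0}
  [7] u=6 | in ⊤ | out ⊤ | prev ⊥ | push {5}
  [8] u=1 | in ⊤ | out 0 | ==
  [9] u=0 | in ⊤ | out ⊤ | ==
  [10] u=5 | in ⊤ | out ⊤ | ==

Converged values:
  [0] ⊤
  [1] 0
  [2] ⊤
  [3] ⊤
  [4] +
  [5] ⊤
  [6] ⊤

no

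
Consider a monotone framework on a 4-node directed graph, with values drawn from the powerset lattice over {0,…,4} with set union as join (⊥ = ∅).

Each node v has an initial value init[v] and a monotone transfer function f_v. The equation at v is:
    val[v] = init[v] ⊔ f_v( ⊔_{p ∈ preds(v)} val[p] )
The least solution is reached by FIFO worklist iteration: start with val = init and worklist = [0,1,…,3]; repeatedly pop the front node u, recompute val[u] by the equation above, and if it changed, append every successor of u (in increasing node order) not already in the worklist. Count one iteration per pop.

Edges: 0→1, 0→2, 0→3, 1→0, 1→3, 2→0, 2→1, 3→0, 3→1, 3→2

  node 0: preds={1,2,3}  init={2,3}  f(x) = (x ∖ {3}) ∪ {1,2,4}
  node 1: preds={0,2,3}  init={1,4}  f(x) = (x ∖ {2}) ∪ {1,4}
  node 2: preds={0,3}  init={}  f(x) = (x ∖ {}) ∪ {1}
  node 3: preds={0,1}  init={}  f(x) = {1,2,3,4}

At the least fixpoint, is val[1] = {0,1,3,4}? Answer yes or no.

no

Worklist (7 pops):
  #1 pop 0: in={1,4} → {1,2,3,4} (was {2,3}); enqueue []
  #2 pop 1: in={1,2,3,4} → {1,3,4} (was {1,4}); enqueue [0]
  #3 pop 2: in={1,2,3,4} → {1,2,3,4} (was {}); enqueue [1]
  #4 pop 3: in={1,2,3,4} → {1,2,3,4} (was {}); enqueue [2]
  #5 pop 0: in={1,2,3,4} → {1,2,3,4} (no change)
  #6 pop 1: in={1,2,3,4} → {1,3,4} (no change)
  #7 pop 2: in={1,2,3,4} → {1,2,3,4} (no change)

Fixpoint:
  val[0] = {1,2,3,4}
  val[1] = {1,3,4}
  val[2] = {1,2,3,4}
  val[3] = {1,2,3,4}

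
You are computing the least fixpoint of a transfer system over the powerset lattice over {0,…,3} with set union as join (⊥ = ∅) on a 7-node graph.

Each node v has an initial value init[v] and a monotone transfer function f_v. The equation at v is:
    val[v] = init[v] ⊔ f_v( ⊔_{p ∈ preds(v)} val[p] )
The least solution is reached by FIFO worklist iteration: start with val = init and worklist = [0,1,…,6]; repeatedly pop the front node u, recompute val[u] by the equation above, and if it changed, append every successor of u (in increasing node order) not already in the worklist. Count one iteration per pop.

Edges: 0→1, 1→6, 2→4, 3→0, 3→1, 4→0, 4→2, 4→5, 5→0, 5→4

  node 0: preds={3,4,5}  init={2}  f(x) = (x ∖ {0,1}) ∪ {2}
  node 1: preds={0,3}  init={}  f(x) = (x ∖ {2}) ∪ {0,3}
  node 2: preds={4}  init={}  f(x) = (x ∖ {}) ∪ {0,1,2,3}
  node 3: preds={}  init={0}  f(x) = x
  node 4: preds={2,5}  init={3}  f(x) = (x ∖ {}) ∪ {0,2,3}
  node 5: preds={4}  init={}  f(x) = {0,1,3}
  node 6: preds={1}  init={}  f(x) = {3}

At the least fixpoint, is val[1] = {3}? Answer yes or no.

no

Worklist (10 pops):
  #1 pop 0: in={0,3} → {2,3} (was {2}); enqueue []
  #2 pop 1: in={0,2,3} → {0,3} (was {}); enqueue []
  #3 pop 2: in={3} → {0,1,2,3} (was {}); enqueue []
  #4 pop 3: in={} → {0} (no change)
  #5 pop 4: in={0,1,2,3} → {0,1,2,3} (was {3}); enqueue [0,2]
  #6 pop 5: in={0,1,2,3} → {0,1,3} (was {}); enqueue [4]
  #7 pop 6: in={0,3} → {3} (was {}); enqueue []
  #8 pop 0: in={0,1,2,3} → {2,3} (no change)
  #9 pop 2: in={0,1,2,3} → {0,1,2,3} (no change)
  #10 pop 4: in={0,1,2,3} → {0,1,2,3} (no change)

Fixpoint:
  val[0] = {2,3}
  val[1] = {0,3}
  val[2] = {0,1,2,3}
  val[3] = {0}
  val[4] = {0,1,2,3}
  val[5] = {0,1,3}
  val[6] = {3}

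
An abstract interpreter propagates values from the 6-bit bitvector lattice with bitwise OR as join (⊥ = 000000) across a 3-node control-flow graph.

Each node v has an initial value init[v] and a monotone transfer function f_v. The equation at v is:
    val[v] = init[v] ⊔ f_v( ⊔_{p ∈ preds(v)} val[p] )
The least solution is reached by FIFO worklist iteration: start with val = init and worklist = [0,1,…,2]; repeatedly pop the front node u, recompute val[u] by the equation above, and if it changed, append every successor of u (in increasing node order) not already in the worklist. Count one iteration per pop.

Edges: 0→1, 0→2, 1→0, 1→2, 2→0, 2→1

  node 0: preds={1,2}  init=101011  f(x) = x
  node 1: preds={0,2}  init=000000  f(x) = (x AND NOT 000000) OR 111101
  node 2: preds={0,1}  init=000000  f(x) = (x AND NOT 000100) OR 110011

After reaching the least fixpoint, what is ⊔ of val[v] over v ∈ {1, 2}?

Trace (6 dequeues):
  [1] u=0 | in 000000 | out 101011 | ==
  [2] u=1 | in 101011 | out 111111 | prev 000000 | push {0}
  [3] u=2 | in 111111 | out 111011 | prev 000000 | push {1}
  [4] u=0 | in 111111 | out 111111 | prev 101011 | push {2}
  [5] u=1 | in 111111 | out 111111 | ==
  [6] u=2 | in 111111 | out 111011 | ==

Converged values:
  [0] 111111
  [1] 111111
  [2] 111011

111111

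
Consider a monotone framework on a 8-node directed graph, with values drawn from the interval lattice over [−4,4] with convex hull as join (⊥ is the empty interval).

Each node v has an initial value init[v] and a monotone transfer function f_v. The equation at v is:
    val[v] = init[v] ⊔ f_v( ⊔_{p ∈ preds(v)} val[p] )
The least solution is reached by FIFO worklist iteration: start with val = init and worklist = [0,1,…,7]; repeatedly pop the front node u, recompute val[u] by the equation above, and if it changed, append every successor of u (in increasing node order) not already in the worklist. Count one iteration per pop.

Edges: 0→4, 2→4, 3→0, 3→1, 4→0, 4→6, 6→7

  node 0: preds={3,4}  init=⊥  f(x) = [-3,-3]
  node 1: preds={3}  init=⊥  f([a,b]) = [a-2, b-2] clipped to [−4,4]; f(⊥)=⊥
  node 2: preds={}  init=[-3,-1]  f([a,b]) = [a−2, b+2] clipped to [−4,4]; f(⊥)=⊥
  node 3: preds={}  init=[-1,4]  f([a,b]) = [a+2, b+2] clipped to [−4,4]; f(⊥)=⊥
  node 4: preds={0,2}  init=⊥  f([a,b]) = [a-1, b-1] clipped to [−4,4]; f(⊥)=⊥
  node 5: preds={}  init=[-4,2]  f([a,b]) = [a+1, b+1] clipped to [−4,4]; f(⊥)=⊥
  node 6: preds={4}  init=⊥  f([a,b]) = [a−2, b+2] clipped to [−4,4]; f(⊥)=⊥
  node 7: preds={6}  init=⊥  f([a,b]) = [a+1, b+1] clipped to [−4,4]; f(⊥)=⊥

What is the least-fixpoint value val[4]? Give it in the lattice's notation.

[-4,-2]

Trace (9 dequeues):
  [1] u=0 | in [-1,4] | out [-3,-3] | prev ⊥ | push {}
  [2] u=1 | in [-1,4] | out [-3,2] | prev ⊥ | push {}
  [3] u=2 | in ⊥ | out [-3,-1] | ==
  [4] u=3 | in ⊥ | out [-1,4] | ==
  [5] u=4 | in [-3,-1] | out [-4,-2] | prev ⊥ | push {0}
  [6] u=5 | in ⊥ | out [-4,2] | ==
  [7] u=6 | in [-4,-2] | out [-4,0] | prev ⊥ | push {}
  [8] u=7 | in [-4,0] | out [-3,1] | prev ⊥ | push {}
  [9] u=0 | in [-4,4] | out [-3,-3] | ==

Converged values:
  [0] [-3,-3]
  [1] [-3,2]
  [2] [-3,-1]
  [3] [-1,4]
  [4] [-4,-2]
  [5] [-4,2]
  [6] [-4,0]
  [7] [-3,1]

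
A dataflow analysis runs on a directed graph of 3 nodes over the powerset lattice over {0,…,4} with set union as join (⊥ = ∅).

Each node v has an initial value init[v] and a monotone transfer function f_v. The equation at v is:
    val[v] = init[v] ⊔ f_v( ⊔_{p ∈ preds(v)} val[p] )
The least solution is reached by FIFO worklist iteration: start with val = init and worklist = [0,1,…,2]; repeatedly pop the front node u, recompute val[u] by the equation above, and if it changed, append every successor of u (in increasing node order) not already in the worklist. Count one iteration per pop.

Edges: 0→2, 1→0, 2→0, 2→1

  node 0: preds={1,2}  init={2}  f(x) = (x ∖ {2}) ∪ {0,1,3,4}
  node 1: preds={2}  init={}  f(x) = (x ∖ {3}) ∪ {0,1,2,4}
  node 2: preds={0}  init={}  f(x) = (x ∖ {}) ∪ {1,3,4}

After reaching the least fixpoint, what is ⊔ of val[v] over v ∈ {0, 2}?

Worklist (5 pops):
  #1 pop 0: in={} → {0,1,2,3,4} (was {2}); enqueue []
  #2 pop 1: in={} → {0,1,2,4} (was {}); enqueue [0]
  #3 pop 2: in={0,1,2,3,4} → {0,1,2,3,4} (was {}); enqueue [1]
  #4 pop 0: in={0,1,2,3,4} → {0,1,2,3,4} (no change)
  #5 pop 1: in={0,1,2,3,4} → {0,1,2,4} (no change)

Fixpoint:
  val[0] = {0,1,2,3,4}
  val[1] = {0,1,2,4}
  val[2] = {0,1,2,3,4}

{0,1,2,3,4}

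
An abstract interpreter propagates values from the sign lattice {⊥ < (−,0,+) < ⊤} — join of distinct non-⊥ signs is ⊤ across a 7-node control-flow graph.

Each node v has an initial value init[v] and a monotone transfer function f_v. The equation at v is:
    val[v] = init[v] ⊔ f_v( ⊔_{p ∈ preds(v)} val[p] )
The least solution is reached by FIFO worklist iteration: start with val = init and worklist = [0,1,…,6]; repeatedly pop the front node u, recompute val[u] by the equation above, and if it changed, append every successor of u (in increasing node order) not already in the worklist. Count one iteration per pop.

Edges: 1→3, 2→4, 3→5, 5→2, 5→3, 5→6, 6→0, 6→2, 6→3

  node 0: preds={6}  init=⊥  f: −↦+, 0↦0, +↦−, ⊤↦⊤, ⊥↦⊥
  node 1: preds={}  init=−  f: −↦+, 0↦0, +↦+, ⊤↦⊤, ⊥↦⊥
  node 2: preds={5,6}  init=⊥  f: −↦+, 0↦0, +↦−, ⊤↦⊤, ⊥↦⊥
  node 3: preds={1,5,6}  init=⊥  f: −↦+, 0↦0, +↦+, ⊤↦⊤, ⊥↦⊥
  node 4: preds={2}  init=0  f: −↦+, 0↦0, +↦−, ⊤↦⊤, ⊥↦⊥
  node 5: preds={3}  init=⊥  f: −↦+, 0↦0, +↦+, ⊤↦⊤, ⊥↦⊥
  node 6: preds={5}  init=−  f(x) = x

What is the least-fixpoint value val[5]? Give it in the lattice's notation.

Worklist (15 pops):
  #1 pop 0: in=− → + (was ⊥); enqueue []
  #2 pop 1: in=⊥ → − (no change)
  #3 pop 2: in=− → + (was ⊥); enqueue []
  #4 pop 3: in=− → + (was ⊥); enqueue []
  #5 pop 4: in=+ → ⊤ (was 0); enqueue []
  #6 pop 5: in=+ → + (was ⊥); enqueue [2,3]
  #7 pop 6: in=+ → ⊤ (was −); enqueue [0]
  #8 pop 2: in=⊤ → ⊤ (was +); enqueue [4]
  #9 pop 3: in=⊤ → ⊤ (was +); enqueue [5]
  #10 pop 0: in=⊤ → ⊤ (was +); enqueue []
  #11 pop 4: in=⊤ → ⊤ (no change)
  #12 pop 5: in=⊤ → ⊤ (was +); enqueue [2,3,6]
  #13 pop 2: in=⊤ → ⊤ (no change)
  #14 pop 3: in=⊤ → ⊤ (no change)
  #15 pop 6: in=⊤ → ⊤ (no change)

Fixpoint:
  val[0] = ⊤
  val[1] = −
  val[2] = ⊤
  val[3] = ⊤
  val[4] = ⊤
  val[5] = ⊤
  val[6] = ⊤

⊤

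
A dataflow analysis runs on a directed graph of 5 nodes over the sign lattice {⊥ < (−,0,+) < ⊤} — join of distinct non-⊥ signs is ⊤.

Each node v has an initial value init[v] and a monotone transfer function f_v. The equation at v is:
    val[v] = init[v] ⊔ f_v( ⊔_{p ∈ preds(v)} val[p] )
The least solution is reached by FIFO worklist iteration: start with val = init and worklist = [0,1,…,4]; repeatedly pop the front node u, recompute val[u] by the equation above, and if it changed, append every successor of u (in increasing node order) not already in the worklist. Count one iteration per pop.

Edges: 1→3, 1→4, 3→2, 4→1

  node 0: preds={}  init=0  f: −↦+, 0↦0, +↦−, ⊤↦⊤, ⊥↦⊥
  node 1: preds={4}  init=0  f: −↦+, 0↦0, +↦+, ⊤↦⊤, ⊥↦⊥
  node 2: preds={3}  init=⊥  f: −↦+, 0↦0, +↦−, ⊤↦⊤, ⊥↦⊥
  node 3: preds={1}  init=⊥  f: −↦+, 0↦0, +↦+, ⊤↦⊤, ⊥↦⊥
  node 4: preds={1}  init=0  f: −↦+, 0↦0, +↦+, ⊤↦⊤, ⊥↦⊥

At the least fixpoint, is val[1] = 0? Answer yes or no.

yes

Iteration log — 6 steps:
  step 1. node 0  ⊔preds=⊥  new=0  stable
  step 2. node 1  ⊔preds=0  new=0  stable
  step 3. node 2  ⊔preds=⊥  new=⊥  stable
  step 4. node 3  ⊔preds=0  new=0  old=⊥  +wl: 2
  step 5. node 4  ⊔preds=0  new=0  stable
  step 6. node 2  ⊔preds=0  new=0  old=⊥  +wl: 

Least fixpoint reached:
  node 0: 0
  node 1: 0
  node 2: 0
  node 3: 0
  node 4: 0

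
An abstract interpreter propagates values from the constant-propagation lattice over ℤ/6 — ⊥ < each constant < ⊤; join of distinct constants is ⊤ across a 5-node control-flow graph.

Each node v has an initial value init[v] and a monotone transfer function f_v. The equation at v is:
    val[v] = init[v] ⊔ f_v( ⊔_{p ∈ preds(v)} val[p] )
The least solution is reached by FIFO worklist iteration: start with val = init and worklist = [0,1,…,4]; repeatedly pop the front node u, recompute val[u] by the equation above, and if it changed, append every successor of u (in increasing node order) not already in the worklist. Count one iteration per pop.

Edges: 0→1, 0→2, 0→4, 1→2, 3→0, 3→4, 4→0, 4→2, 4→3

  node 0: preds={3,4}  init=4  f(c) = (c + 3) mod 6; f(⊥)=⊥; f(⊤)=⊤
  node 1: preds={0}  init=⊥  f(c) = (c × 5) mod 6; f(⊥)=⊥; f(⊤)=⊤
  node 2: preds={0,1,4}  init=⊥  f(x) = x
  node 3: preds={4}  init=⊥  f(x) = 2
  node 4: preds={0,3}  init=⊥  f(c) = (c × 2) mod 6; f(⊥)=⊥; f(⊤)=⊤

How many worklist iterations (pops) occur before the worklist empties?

Trace (11 dequeues):
  [1] u=0 | in ⊥ | out 4 | ==
  [2] u=1 | in 4 | out 2 | prev ⊥ | push {}
  [3] u=2 | in ⊤ | out ⊤ | prev ⊥ | push {}
  [4] u=3 | in ⊥ | out 2 | prev ⊥ | push {0}
  [5] u=4 | in ⊤ | out ⊤ | prev ⊥ | push {2,3}
  [6] u=0 | in ⊤ | out ⊤ | prev 4 | push {1,4}
  [7] u=2 | in ⊤ | out ⊤ | ==
  [8] u=3 | in ⊤ | out 2 | ==
  [9] u=1 | in ⊤ | out ⊤ | prev 2 | push {2}
  [10] u=4 | in ⊤ | out ⊤ | ==
  [11] u=2 | in ⊤ | out ⊤ | ==

Converged values:
  [0] ⊤
  [1] ⊤
  [2] ⊤
  [3] 2
  [4] ⊤

11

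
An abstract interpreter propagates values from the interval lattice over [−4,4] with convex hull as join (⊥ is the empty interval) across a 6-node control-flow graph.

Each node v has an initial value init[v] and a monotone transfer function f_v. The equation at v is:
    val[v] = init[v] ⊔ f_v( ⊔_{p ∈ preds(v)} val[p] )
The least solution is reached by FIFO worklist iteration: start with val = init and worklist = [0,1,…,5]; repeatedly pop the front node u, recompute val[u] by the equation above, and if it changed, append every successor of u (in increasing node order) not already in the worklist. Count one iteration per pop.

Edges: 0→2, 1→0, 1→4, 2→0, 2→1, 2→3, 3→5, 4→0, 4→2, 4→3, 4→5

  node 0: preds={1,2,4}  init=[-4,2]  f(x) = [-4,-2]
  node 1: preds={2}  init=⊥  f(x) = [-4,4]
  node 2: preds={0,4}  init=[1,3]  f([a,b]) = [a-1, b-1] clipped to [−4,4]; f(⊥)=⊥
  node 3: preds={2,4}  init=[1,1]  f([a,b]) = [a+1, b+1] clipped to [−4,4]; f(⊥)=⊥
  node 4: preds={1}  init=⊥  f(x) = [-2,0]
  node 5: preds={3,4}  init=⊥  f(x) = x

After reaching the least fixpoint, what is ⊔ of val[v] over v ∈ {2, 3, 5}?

Trace (10 dequeues):
  [1] u=0 | in [1,3] | out [-4,2] | ==
  [2] u=1 | in [1,3] | out [-4,4] | prev ⊥ | push {0}
  [3] u=2 | in [-4,2] | out [-4,3] | prev [1,3] | push {1}
  [4] u=3 | in [-4,3] | out [-3,4] | prev [1,1] | push {}
  [5] u=4 | in [-4,4] | out [-2,0] | prev ⊥ | push {2,3}
  [6] u=5 | in [-3,4] | out [-3,4] | prev ⊥ | push {}
  [7] u=0 | in [-4,4] | out [-4,2] | ==
  [8] u=1 | in [-4,3] | out [-4,4] | ==
  [9] u=2 | in [-4,2] | out [-4,3] | ==
  [10] u=3 | in [-4,3] | out [-3,4] | ==

Converged values:
  [0] [-4,2]
  [1] [-4,4]
  [2] [-4,3]
  [3] [-3,4]
  [4] [-2,0]
  [5] [-3,4]

[-4,4]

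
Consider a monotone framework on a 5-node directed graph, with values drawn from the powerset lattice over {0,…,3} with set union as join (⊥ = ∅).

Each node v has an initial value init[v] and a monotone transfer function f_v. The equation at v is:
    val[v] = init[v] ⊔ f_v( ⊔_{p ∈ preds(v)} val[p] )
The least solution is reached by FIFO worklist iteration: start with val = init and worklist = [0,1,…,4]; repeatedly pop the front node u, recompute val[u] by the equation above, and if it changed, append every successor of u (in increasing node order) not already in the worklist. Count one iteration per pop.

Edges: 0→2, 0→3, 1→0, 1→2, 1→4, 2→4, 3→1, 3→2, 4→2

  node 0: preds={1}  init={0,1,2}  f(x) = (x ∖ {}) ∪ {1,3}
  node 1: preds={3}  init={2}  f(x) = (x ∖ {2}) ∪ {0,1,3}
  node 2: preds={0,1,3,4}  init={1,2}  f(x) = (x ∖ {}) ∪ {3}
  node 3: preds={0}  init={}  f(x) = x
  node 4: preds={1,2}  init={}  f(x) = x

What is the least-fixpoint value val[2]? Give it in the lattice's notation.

Worklist (8 pops):
  #1 pop 0: in={2} → {0,1,2,3} (was {0,1,2}); enqueue []
  #2 pop 1: in={} → {0,1,2,3} (was {2}); enqueue [0]
  #3 pop 2: in={0,1,2,3} → {0,1,2,3} (was {1,2}); enqueue []
  #4 pop 3: in={0,1,2,3} → {0,1,2,3} (was {}); enqueue [1,2]
  #5 pop 4: in={0,1,2,3} → {0,1,2,3} (was {}); enqueue []
  #6 pop 0: in={0,1,2,3} → {0,1,2,3} (no change)
  #7 pop 1: in={0,1,2,3} → {0,1,2,3} (no change)
  #8 pop 2: in={0,1,2,3} → {0,1,2,3} (no change)

Fixpoint:
  val[0] = {0,1,2,3}
  val[1] = {0,1,2,3}
  val[2] = {0,1,2,3}
  val[3] = {0,1,2,3}
  val[4] = {0,1,2,3}

{0,1,2,3}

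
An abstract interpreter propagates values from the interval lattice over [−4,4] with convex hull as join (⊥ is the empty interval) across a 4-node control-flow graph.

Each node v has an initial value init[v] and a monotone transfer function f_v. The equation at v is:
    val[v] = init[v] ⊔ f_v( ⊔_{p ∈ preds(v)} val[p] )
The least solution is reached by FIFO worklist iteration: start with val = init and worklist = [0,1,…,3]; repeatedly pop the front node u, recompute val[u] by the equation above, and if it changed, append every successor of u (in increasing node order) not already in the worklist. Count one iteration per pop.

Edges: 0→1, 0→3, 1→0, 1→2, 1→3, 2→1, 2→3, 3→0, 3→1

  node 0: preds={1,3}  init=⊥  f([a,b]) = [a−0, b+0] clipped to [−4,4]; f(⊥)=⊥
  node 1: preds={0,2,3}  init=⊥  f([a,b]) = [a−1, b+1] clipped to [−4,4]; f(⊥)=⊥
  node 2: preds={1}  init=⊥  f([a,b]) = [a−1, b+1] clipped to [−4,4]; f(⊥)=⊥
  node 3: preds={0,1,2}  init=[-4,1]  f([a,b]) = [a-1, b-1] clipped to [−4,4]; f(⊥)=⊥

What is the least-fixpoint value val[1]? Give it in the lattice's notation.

[-4,4]

Worklist (11 pops):
  #1 pop 0: in=[-4,1] → [-4,1] (was ⊥); enqueue []
  #2 pop 1: in=[-4,1] → [-4,2] (was ⊥); enqueue [0]
  #3 pop 2: in=[-4,2] → [-4,3] (was ⊥); enqueue [1]
  #4 pop 3: in=[-4,3] → [-4,2] (was [-4,1]); enqueue []
  #5 pop 0: in=[-4,2] → [-4,2] (was [-4,1]); enqueue [3]
  #6 pop 1: in=[-4,3] → [-4,4] (was [-4,2]); enqueue [0,2]
  #7 pop 3: in=[-4,4] → [-4,3] (was [-4,2]); enqueue [1]
  #8 pop 0: in=[-4,4] → [-4,4] (was [-4,2]); enqueue [3]
  #9 pop 2: in=[-4,4] → [-4,4] (was [-4,3]); enqueue []
  #10 pop 1: in=[-4,4] → [-4,4] (no change)
  #11 pop 3: in=[-4,4] → [-4,3] (no change)

Fixpoint:
  val[0] = [-4,4]
  val[1] = [-4,4]
  val[2] = [-4,4]
  val[3] = [-4,3]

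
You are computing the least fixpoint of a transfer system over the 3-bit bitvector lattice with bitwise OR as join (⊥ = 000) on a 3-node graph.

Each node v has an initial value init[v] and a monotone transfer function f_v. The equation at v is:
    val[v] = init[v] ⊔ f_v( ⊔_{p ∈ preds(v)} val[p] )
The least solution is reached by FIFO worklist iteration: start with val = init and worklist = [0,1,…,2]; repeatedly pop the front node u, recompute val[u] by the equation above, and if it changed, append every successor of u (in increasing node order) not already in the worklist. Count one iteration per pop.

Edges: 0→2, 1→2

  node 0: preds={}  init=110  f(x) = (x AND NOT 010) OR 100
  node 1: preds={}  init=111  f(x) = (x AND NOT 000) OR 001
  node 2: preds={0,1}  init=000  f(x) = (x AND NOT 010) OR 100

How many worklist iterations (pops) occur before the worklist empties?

Worklist (3 pops):
  #1 pop 0: in=000 → 110 (no change)
  #2 pop 1: in=000 → 111 (no change)
  #3 pop 2: in=111 → 101 (was 000); enqueue []

Fixpoint:
  val[0] = 110
  val[1] = 111
  val[2] = 101

3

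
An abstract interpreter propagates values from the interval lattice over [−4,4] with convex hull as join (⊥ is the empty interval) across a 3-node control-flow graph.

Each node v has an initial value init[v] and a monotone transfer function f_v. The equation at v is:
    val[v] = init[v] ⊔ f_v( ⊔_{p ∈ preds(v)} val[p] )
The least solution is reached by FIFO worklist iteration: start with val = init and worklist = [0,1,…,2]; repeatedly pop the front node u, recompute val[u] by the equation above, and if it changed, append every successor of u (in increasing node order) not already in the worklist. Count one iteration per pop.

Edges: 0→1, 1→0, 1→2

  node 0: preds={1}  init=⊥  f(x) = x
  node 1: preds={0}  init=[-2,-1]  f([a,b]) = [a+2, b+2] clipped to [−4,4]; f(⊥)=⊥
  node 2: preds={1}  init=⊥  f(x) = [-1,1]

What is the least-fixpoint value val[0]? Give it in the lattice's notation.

[-2,4]

Iteration log — 11 steps:
  step 1. node 0  ⊔preds=[-2,-1]  new=[-2,-1]  old=⊥  +wl: 
  step 2. node 1  ⊔preds=[-2,-1]  new=[-2,1]  old=[-2,-1]  +wl: 0
  step 3. node 2  ⊔preds=[-2,1]  new=[-1,1]  old=⊥  +wl: 
  step 4. node 0  ⊔preds=[-2,1]  new=[-2,1]  old=[-2,-1]  +wl: 1
  step 5. node 1  ⊔preds=[-2,1]  new=[-2,3]  old=[-2,1]  +wl: 0,2
  step 6. node 0  ⊔preds=[-2,3]  new=[-2,3]  old=[-2,1]  +wl: 1
  step 7. node 2  ⊔preds=[-2,3]  new=[-1,1]  stable
  step 8. node 1  ⊔preds=[-2,3]  new=[-2,4]  old=[-2,3]  +wl: 0,2
  step 9. node 0  ⊔preds=[-2,4]  new=[-2,4]  old=[-2,3]  +wl: 1
  step 10. node 2  ⊔preds=[-2,4]  new=[-1,1]  stable
  step 11. node 1  ⊔preds=[-2,4]  new=[-2,4]  stable

Least fixpoint reached:
  node 0: [-2,4]
  node 1: [-2,4]
  node 2: [-1,1]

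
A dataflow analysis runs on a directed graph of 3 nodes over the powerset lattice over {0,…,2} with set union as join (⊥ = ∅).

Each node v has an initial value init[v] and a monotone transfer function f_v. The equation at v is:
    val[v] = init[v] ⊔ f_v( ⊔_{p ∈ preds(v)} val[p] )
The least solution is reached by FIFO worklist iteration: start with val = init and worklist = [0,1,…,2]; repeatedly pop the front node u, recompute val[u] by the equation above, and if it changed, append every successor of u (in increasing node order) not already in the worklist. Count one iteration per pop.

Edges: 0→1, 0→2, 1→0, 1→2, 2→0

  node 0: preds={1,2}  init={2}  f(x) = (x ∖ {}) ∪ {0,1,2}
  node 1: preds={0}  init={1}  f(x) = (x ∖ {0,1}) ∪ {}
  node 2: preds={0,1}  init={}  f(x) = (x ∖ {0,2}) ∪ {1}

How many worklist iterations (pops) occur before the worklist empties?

Trace (4 dequeues):
  [1] u=0 | in {1} | out {0,1,2} | prev {2} | push {}
  [2] u=1 | in {0,1,2} | out {1,2} | prev {1} | push {0}
  [3] u=2 | in {0,1,2} | out {1} | prev {} | push {}
  [4] u=0 | in {1,2} | out {0,1,2} | ==

Converged values:
  [0] {0,1,2}
  [1] {1,2}
  [2] {1}

4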